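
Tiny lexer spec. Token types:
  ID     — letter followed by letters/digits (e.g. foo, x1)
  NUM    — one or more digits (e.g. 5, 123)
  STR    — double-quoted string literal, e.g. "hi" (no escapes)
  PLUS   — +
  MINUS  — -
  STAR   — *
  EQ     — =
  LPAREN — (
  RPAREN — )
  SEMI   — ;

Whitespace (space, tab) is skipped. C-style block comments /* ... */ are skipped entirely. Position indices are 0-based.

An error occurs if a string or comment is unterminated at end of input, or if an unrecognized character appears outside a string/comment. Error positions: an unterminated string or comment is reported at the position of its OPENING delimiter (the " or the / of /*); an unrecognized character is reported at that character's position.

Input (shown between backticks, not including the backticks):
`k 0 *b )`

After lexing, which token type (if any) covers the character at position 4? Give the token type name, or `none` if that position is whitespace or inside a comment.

Answer: STAR

Derivation:
pos=0: emit ID 'k' (now at pos=1)
pos=2: emit NUM '0' (now at pos=3)
pos=4: emit STAR '*'
pos=5: emit ID 'b' (now at pos=6)
pos=7: emit RPAREN ')'
DONE. 5 tokens: [ID, NUM, STAR, ID, RPAREN]
Position 4: char is '*' -> STAR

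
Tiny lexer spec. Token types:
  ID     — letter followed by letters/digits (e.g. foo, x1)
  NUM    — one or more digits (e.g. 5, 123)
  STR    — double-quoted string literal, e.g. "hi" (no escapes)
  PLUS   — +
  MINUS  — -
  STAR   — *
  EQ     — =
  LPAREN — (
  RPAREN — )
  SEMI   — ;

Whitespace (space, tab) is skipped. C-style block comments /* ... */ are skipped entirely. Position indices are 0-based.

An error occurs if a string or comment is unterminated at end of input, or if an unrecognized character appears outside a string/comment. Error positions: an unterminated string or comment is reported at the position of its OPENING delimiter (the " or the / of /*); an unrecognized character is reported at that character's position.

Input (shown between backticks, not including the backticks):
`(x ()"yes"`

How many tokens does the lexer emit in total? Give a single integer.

pos=0: emit LPAREN '('
pos=1: emit ID 'x' (now at pos=2)
pos=3: emit LPAREN '('
pos=4: emit RPAREN ')'
pos=5: enter STRING mode
pos=5: emit STR "yes" (now at pos=10)
DONE. 5 tokens: [LPAREN, ID, LPAREN, RPAREN, STR]

Answer: 5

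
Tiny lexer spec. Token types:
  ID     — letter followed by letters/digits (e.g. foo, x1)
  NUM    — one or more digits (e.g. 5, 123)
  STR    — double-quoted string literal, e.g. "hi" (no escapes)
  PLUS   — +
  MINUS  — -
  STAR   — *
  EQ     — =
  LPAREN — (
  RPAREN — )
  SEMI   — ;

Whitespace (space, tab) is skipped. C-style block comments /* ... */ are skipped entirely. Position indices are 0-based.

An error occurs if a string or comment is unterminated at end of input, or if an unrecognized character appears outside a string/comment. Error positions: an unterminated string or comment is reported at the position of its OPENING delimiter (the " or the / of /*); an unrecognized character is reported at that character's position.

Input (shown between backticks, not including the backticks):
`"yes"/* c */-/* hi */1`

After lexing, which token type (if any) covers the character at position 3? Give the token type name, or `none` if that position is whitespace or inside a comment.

Answer: STR

Derivation:
pos=0: enter STRING mode
pos=0: emit STR "yes" (now at pos=5)
pos=5: enter COMMENT mode (saw '/*')
exit COMMENT mode (now at pos=12)
pos=12: emit MINUS '-'
pos=13: enter COMMENT mode (saw '/*')
exit COMMENT mode (now at pos=21)
pos=21: emit NUM '1' (now at pos=22)
DONE. 3 tokens: [STR, MINUS, NUM]
Position 3: char is 's' -> STR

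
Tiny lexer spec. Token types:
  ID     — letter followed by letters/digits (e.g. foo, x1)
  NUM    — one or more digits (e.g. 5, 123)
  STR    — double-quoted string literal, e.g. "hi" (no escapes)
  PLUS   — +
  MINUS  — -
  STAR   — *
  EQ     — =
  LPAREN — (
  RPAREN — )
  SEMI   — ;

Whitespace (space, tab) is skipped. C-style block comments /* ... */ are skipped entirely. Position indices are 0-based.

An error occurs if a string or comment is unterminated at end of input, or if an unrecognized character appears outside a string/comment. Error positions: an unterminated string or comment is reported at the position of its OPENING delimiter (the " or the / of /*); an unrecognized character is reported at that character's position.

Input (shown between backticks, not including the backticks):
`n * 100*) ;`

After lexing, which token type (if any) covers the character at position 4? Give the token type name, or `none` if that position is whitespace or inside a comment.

pos=0: emit ID 'n' (now at pos=1)
pos=2: emit STAR '*'
pos=4: emit NUM '100' (now at pos=7)
pos=7: emit STAR '*'
pos=8: emit RPAREN ')'
pos=10: emit SEMI ';'
DONE. 6 tokens: [ID, STAR, NUM, STAR, RPAREN, SEMI]
Position 4: char is '1' -> NUM

Answer: NUM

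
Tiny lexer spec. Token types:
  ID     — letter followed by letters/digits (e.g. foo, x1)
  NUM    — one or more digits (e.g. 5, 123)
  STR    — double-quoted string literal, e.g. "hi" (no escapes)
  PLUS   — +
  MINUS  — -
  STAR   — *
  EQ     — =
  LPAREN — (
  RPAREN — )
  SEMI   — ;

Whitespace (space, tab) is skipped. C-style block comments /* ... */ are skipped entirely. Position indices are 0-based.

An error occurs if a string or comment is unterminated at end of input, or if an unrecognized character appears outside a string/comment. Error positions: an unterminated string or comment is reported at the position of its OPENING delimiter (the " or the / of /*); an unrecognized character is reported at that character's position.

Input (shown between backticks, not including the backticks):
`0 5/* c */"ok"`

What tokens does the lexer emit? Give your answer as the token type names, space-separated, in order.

pos=0: emit NUM '0' (now at pos=1)
pos=2: emit NUM '5' (now at pos=3)
pos=3: enter COMMENT mode (saw '/*')
exit COMMENT mode (now at pos=10)
pos=10: enter STRING mode
pos=10: emit STR "ok" (now at pos=14)
DONE. 3 tokens: [NUM, NUM, STR]

Answer: NUM NUM STR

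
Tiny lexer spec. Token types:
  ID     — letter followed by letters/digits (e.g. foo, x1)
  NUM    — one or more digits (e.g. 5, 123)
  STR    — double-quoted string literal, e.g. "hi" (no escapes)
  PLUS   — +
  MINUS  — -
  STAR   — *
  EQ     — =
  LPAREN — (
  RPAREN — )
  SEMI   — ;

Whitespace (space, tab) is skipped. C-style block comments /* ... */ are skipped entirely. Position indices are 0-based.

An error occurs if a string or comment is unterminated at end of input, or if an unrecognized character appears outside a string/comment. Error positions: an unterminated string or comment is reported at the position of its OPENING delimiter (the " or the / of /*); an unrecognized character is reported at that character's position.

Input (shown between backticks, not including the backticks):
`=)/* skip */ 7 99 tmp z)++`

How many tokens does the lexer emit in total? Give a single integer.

Answer: 9

Derivation:
pos=0: emit EQ '='
pos=1: emit RPAREN ')'
pos=2: enter COMMENT mode (saw '/*')
exit COMMENT mode (now at pos=12)
pos=13: emit NUM '7' (now at pos=14)
pos=15: emit NUM '99' (now at pos=17)
pos=18: emit ID 'tmp' (now at pos=21)
pos=22: emit ID 'z' (now at pos=23)
pos=23: emit RPAREN ')'
pos=24: emit PLUS '+'
pos=25: emit PLUS '+'
DONE. 9 tokens: [EQ, RPAREN, NUM, NUM, ID, ID, RPAREN, PLUS, PLUS]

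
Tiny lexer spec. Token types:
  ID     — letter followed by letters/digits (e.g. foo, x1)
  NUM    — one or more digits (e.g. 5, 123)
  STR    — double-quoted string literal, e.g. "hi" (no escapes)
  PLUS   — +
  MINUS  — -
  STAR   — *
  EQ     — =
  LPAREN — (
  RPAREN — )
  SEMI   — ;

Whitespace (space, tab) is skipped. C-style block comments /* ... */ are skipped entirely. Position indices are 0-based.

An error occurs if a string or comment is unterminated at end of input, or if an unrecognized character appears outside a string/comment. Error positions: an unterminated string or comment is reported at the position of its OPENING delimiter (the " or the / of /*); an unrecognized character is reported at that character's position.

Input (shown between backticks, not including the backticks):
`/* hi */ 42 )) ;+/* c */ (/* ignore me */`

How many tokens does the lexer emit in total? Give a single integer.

Answer: 6

Derivation:
pos=0: enter COMMENT mode (saw '/*')
exit COMMENT mode (now at pos=8)
pos=9: emit NUM '42' (now at pos=11)
pos=12: emit RPAREN ')'
pos=13: emit RPAREN ')'
pos=15: emit SEMI ';'
pos=16: emit PLUS '+'
pos=17: enter COMMENT mode (saw '/*')
exit COMMENT mode (now at pos=24)
pos=25: emit LPAREN '('
pos=26: enter COMMENT mode (saw '/*')
exit COMMENT mode (now at pos=41)
DONE. 6 tokens: [NUM, RPAREN, RPAREN, SEMI, PLUS, LPAREN]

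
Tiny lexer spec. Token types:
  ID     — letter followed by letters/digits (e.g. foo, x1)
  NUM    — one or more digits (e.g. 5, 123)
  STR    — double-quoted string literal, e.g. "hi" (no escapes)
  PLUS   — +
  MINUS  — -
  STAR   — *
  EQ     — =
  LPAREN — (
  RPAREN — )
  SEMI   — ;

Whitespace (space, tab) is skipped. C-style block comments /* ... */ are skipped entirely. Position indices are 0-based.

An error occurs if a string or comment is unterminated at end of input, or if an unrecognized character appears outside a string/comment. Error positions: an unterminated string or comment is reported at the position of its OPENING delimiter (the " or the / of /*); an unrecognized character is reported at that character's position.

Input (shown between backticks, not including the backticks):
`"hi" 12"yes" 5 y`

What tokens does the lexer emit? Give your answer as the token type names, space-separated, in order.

Answer: STR NUM STR NUM ID

Derivation:
pos=0: enter STRING mode
pos=0: emit STR "hi" (now at pos=4)
pos=5: emit NUM '12' (now at pos=7)
pos=7: enter STRING mode
pos=7: emit STR "yes" (now at pos=12)
pos=13: emit NUM '5' (now at pos=14)
pos=15: emit ID 'y' (now at pos=16)
DONE. 5 tokens: [STR, NUM, STR, NUM, ID]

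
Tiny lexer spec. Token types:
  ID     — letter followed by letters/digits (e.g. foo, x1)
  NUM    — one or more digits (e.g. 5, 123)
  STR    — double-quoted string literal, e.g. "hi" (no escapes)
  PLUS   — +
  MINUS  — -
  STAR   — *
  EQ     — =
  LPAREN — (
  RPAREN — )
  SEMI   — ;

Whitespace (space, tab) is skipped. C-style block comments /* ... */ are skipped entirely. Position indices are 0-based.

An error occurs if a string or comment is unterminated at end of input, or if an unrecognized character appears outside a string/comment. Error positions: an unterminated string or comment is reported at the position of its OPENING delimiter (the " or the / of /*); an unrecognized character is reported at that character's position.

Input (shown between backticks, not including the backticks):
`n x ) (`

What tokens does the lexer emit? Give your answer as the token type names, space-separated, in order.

Answer: ID ID RPAREN LPAREN

Derivation:
pos=0: emit ID 'n' (now at pos=1)
pos=2: emit ID 'x' (now at pos=3)
pos=4: emit RPAREN ')'
pos=6: emit LPAREN '('
DONE. 4 tokens: [ID, ID, RPAREN, LPAREN]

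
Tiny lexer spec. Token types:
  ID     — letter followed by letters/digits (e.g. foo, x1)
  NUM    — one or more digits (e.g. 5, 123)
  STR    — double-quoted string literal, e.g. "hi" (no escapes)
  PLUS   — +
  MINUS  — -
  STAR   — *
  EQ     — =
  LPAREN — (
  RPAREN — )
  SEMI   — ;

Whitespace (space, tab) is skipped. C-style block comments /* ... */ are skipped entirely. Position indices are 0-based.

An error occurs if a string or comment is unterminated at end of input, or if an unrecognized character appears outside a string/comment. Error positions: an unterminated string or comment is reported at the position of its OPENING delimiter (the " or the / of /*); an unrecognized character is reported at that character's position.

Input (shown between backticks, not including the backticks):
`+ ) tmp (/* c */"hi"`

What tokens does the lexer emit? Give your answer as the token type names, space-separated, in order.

pos=0: emit PLUS '+'
pos=2: emit RPAREN ')'
pos=4: emit ID 'tmp' (now at pos=7)
pos=8: emit LPAREN '('
pos=9: enter COMMENT mode (saw '/*')
exit COMMENT mode (now at pos=16)
pos=16: enter STRING mode
pos=16: emit STR "hi" (now at pos=20)
DONE. 5 tokens: [PLUS, RPAREN, ID, LPAREN, STR]

Answer: PLUS RPAREN ID LPAREN STR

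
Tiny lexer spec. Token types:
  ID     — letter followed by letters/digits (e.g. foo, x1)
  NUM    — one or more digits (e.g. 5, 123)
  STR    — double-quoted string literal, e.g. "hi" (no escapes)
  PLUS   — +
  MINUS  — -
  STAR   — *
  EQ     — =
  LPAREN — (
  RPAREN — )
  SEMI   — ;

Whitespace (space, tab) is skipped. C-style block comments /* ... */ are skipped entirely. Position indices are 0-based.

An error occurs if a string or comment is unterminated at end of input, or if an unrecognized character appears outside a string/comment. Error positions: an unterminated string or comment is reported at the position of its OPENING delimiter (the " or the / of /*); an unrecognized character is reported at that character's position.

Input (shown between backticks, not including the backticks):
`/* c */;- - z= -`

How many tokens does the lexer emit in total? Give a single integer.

Answer: 6

Derivation:
pos=0: enter COMMENT mode (saw '/*')
exit COMMENT mode (now at pos=7)
pos=7: emit SEMI ';'
pos=8: emit MINUS '-'
pos=10: emit MINUS '-'
pos=12: emit ID 'z' (now at pos=13)
pos=13: emit EQ '='
pos=15: emit MINUS '-'
DONE. 6 tokens: [SEMI, MINUS, MINUS, ID, EQ, MINUS]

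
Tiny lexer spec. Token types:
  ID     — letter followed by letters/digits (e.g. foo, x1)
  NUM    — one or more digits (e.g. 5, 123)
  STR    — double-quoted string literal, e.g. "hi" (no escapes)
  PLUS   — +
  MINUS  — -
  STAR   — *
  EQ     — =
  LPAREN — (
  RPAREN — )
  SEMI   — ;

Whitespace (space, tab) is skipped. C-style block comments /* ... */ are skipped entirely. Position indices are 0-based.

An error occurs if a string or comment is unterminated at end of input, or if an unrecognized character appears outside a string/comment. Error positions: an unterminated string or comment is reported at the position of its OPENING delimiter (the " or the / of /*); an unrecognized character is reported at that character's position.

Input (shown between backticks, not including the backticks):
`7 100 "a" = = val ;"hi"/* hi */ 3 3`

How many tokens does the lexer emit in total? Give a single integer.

Answer: 10

Derivation:
pos=0: emit NUM '7' (now at pos=1)
pos=2: emit NUM '100' (now at pos=5)
pos=6: enter STRING mode
pos=6: emit STR "a" (now at pos=9)
pos=10: emit EQ '='
pos=12: emit EQ '='
pos=14: emit ID 'val' (now at pos=17)
pos=18: emit SEMI ';'
pos=19: enter STRING mode
pos=19: emit STR "hi" (now at pos=23)
pos=23: enter COMMENT mode (saw '/*')
exit COMMENT mode (now at pos=31)
pos=32: emit NUM '3' (now at pos=33)
pos=34: emit NUM '3' (now at pos=35)
DONE. 10 tokens: [NUM, NUM, STR, EQ, EQ, ID, SEMI, STR, NUM, NUM]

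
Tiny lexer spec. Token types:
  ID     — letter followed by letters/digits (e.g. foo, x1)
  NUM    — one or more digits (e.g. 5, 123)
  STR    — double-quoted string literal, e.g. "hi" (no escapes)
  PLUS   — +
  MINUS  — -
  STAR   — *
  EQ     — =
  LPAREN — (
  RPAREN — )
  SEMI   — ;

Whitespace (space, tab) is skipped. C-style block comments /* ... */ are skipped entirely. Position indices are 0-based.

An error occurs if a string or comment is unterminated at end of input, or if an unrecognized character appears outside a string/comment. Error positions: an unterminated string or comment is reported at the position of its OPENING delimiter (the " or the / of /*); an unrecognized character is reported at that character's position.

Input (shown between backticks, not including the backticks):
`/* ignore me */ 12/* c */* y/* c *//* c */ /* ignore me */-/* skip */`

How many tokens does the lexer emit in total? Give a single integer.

Answer: 4

Derivation:
pos=0: enter COMMENT mode (saw '/*')
exit COMMENT mode (now at pos=15)
pos=16: emit NUM '12' (now at pos=18)
pos=18: enter COMMENT mode (saw '/*')
exit COMMENT mode (now at pos=25)
pos=25: emit STAR '*'
pos=27: emit ID 'y' (now at pos=28)
pos=28: enter COMMENT mode (saw '/*')
exit COMMENT mode (now at pos=35)
pos=35: enter COMMENT mode (saw '/*')
exit COMMENT mode (now at pos=42)
pos=43: enter COMMENT mode (saw '/*')
exit COMMENT mode (now at pos=58)
pos=58: emit MINUS '-'
pos=59: enter COMMENT mode (saw '/*')
exit COMMENT mode (now at pos=69)
DONE. 4 tokens: [NUM, STAR, ID, MINUS]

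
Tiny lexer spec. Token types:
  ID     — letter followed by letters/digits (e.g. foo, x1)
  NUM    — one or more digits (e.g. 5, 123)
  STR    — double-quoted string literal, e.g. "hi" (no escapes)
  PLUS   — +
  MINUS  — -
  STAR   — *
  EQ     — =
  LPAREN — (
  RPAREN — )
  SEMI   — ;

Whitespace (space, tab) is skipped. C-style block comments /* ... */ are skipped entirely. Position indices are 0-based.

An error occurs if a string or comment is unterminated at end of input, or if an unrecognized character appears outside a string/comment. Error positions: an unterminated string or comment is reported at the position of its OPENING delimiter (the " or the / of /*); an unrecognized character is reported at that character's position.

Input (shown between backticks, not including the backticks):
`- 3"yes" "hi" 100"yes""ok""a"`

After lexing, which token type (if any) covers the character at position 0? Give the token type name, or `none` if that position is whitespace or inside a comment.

Answer: MINUS

Derivation:
pos=0: emit MINUS '-'
pos=2: emit NUM '3' (now at pos=3)
pos=3: enter STRING mode
pos=3: emit STR "yes" (now at pos=8)
pos=9: enter STRING mode
pos=9: emit STR "hi" (now at pos=13)
pos=14: emit NUM '100' (now at pos=17)
pos=17: enter STRING mode
pos=17: emit STR "yes" (now at pos=22)
pos=22: enter STRING mode
pos=22: emit STR "ok" (now at pos=26)
pos=26: enter STRING mode
pos=26: emit STR "a" (now at pos=29)
DONE. 8 tokens: [MINUS, NUM, STR, STR, NUM, STR, STR, STR]
Position 0: char is '-' -> MINUS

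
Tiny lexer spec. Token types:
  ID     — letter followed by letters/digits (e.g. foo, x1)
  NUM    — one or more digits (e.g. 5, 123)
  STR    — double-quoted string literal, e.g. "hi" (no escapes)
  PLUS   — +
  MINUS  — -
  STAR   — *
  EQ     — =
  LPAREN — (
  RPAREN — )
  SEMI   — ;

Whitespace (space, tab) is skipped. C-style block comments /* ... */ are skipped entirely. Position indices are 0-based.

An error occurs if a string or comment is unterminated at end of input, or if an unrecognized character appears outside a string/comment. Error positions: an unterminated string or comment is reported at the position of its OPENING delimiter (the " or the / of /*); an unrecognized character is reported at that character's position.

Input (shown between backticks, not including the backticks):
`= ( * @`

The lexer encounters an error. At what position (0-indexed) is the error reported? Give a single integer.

Answer: 6

Derivation:
pos=0: emit EQ '='
pos=2: emit LPAREN '('
pos=4: emit STAR '*'
pos=6: ERROR — unrecognized char '@'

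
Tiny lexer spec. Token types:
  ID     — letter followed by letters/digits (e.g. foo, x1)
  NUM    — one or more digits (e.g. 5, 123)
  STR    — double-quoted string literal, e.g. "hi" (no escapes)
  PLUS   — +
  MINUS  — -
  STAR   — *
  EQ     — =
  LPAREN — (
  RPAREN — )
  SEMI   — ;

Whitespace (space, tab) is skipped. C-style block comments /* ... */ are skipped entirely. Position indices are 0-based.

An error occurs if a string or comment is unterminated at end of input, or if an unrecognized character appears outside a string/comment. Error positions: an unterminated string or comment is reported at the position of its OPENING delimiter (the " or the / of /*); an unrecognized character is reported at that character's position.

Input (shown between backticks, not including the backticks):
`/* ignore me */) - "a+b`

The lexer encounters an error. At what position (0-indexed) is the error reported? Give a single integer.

pos=0: enter COMMENT mode (saw '/*')
exit COMMENT mode (now at pos=15)
pos=15: emit RPAREN ')'
pos=17: emit MINUS '-'
pos=19: enter STRING mode
pos=19: ERROR — unterminated string

Answer: 19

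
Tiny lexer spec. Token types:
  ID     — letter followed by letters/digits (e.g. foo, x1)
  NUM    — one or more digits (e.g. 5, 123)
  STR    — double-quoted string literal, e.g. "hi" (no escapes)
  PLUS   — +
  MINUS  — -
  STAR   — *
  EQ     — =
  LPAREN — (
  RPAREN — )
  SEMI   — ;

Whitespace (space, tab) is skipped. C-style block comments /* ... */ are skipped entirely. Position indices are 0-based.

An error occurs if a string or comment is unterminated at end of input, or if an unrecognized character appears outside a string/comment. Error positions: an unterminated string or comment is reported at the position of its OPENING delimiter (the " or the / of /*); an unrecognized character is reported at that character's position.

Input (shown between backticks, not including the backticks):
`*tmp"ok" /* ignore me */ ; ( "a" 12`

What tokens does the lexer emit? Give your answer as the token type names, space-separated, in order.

pos=0: emit STAR '*'
pos=1: emit ID 'tmp' (now at pos=4)
pos=4: enter STRING mode
pos=4: emit STR "ok" (now at pos=8)
pos=9: enter COMMENT mode (saw '/*')
exit COMMENT mode (now at pos=24)
pos=25: emit SEMI ';'
pos=27: emit LPAREN '('
pos=29: enter STRING mode
pos=29: emit STR "a" (now at pos=32)
pos=33: emit NUM '12' (now at pos=35)
DONE. 7 tokens: [STAR, ID, STR, SEMI, LPAREN, STR, NUM]

Answer: STAR ID STR SEMI LPAREN STR NUM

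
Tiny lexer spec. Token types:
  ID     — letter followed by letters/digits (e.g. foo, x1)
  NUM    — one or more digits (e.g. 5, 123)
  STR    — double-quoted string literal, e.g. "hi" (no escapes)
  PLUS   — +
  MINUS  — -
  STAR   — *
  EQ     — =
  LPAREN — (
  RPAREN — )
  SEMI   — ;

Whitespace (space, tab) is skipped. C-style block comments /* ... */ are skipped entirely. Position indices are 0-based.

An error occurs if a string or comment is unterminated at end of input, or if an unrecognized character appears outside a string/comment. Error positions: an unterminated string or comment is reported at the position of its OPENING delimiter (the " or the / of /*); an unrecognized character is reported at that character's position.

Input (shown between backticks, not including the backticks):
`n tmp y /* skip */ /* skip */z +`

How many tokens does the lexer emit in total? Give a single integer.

Answer: 5

Derivation:
pos=0: emit ID 'n' (now at pos=1)
pos=2: emit ID 'tmp' (now at pos=5)
pos=6: emit ID 'y' (now at pos=7)
pos=8: enter COMMENT mode (saw '/*')
exit COMMENT mode (now at pos=18)
pos=19: enter COMMENT mode (saw '/*')
exit COMMENT mode (now at pos=29)
pos=29: emit ID 'z' (now at pos=30)
pos=31: emit PLUS '+'
DONE. 5 tokens: [ID, ID, ID, ID, PLUS]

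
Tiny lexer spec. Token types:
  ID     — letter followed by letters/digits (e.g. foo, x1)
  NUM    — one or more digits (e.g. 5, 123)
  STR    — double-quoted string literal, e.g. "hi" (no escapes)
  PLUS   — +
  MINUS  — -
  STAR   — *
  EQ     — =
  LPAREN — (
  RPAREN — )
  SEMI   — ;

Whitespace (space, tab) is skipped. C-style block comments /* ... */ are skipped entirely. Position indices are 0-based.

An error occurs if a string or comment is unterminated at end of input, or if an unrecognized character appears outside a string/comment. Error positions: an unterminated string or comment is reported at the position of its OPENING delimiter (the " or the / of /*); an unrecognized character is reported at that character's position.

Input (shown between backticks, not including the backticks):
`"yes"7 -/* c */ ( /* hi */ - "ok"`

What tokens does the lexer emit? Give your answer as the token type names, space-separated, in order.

pos=0: enter STRING mode
pos=0: emit STR "yes" (now at pos=5)
pos=5: emit NUM '7' (now at pos=6)
pos=7: emit MINUS '-'
pos=8: enter COMMENT mode (saw '/*')
exit COMMENT mode (now at pos=15)
pos=16: emit LPAREN '('
pos=18: enter COMMENT mode (saw '/*')
exit COMMENT mode (now at pos=26)
pos=27: emit MINUS '-'
pos=29: enter STRING mode
pos=29: emit STR "ok" (now at pos=33)
DONE. 6 tokens: [STR, NUM, MINUS, LPAREN, MINUS, STR]

Answer: STR NUM MINUS LPAREN MINUS STR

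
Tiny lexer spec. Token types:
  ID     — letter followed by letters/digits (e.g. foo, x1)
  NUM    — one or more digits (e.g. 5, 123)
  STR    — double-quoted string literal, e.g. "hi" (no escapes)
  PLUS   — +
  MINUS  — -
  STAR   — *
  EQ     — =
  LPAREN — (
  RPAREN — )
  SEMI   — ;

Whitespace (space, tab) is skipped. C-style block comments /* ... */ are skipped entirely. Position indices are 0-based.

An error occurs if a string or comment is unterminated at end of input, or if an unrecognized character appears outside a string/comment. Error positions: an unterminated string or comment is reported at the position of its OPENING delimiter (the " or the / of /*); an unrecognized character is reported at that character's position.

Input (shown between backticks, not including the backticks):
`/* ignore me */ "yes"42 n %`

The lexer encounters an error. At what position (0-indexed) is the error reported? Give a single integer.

Answer: 26

Derivation:
pos=0: enter COMMENT mode (saw '/*')
exit COMMENT mode (now at pos=15)
pos=16: enter STRING mode
pos=16: emit STR "yes" (now at pos=21)
pos=21: emit NUM '42' (now at pos=23)
pos=24: emit ID 'n' (now at pos=25)
pos=26: ERROR — unrecognized char '%'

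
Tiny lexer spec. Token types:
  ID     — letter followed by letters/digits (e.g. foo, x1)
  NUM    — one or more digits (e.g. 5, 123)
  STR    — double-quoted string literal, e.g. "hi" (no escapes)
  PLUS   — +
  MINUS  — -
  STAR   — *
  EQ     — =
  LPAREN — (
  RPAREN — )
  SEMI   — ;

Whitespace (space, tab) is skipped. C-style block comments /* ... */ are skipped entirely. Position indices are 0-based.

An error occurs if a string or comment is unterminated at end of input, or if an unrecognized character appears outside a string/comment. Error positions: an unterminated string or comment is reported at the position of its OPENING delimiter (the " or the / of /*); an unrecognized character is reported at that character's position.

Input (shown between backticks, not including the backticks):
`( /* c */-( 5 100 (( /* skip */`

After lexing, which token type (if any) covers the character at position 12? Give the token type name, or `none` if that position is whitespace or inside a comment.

pos=0: emit LPAREN '('
pos=2: enter COMMENT mode (saw '/*')
exit COMMENT mode (now at pos=9)
pos=9: emit MINUS '-'
pos=10: emit LPAREN '('
pos=12: emit NUM '5' (now at pos=13)
pos=14: emit NUM '100' (now at pos=17)
pos=18: emit LPAREN '('
pos=19: emit LPAREN '('
pos=21: enter COMMENT mode (saw '/*')
exit COMMENT mode (now at pos=31)
DONE. 7 tokens: [LPAREN, MINUS, LPAREN, NUM, NUM, LPAREN, LPAREN]
Position 12: char is '5' -> NUM

Answer: NUM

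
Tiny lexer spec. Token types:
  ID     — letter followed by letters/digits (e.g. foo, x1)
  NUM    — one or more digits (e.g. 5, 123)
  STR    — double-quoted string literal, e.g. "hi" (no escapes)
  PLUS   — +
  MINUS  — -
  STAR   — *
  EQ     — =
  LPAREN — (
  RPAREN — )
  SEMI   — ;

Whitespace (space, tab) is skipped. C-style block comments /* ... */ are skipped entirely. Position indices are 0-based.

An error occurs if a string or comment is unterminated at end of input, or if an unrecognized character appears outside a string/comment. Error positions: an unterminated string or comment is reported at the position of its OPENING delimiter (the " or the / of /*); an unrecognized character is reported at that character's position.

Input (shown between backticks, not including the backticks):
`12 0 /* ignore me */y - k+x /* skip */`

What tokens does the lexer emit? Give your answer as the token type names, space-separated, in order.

pos=0: emit NUM '12' (now at pos=2)
pos=3: emit NUM '0' (now at pos=4)
pos=5: enter COMMENT mode (saw '/*')
exit COMMENT mode (now at pos=20)
pos=20: emit ID 'y' (now at pos=21)
pos=22: emit MINUS '-'
pos=24: emit ID 'k' (now at pos=25)
pos=25: emit PLUS '+'
pos=26: emit ID 'x' (now at pos=27)
pos=28: enter COMMENT mode (saw '/*')
exit COMMENT mode (now at pos=38)
DONE. 7 tokens: [NUM, NUM, ID, MINUS, ID, PLUS, ID]

Answer: NUM NUM ID MINUS ID PLUS ID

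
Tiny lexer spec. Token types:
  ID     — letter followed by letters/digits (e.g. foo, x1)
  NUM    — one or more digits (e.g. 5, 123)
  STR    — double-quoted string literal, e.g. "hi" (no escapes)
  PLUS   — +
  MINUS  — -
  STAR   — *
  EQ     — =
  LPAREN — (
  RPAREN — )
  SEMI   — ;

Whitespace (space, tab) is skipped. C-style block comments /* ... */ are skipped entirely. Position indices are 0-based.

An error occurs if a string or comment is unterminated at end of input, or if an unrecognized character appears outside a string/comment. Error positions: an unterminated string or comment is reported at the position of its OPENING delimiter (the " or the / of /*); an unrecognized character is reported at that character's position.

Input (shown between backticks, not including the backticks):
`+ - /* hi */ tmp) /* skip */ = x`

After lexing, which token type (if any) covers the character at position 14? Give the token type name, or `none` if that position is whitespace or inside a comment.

pos=0: emit PLUS '+'
pos=2: emit MINUS '-'
pos=4: enter COMMENT mode (saw '/*')
exit COMMENT mode (now at pos=12)
pos=13: emit ID 'tmp' (now at pos=16)
pos=16: emit RPAREN ')'
pos=18: enter COMMENT mode (saw '/*')
exit COMMENT mode (now at pos=28)
pos=29: emit EQ '='
pos=31: emit ID 'x' (now at pos=32)
DONE. 6 tokens: [PLUS, MINUS, ID, RPAREN, EQ, ID]
Position 14: char is 'm' -> ID

Answer: ID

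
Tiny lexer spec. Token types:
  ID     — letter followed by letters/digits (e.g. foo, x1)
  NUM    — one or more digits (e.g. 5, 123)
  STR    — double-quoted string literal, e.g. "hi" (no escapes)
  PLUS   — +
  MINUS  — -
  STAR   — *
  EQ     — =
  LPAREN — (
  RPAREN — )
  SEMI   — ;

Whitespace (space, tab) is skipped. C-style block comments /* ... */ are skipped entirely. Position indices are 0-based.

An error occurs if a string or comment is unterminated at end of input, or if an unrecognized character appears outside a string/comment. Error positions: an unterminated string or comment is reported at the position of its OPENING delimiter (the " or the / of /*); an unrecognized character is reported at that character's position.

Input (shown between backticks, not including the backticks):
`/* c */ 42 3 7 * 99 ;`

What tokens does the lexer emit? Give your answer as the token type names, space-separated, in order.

pos=0: enter COMMENT mode (saw '/*')
exit COMMENT mode (now at pos=7)
pos=8: emit NUM '42' (now at pos=10)
pos=11: emit NUM '3' (now at pos=12)
pos=13: emit NUM '7' (now at pos=14)
pos=15: emit STAR '*'
pos=17: emit NUM '99' (now at pos=19)
pos=20: emit SEMI ';'
DONE. 6 tokens: [NUM, NUM, NUM, STAR, NUM, SEMI]

Answer: NUM NUM NUM STAR NUM SEMI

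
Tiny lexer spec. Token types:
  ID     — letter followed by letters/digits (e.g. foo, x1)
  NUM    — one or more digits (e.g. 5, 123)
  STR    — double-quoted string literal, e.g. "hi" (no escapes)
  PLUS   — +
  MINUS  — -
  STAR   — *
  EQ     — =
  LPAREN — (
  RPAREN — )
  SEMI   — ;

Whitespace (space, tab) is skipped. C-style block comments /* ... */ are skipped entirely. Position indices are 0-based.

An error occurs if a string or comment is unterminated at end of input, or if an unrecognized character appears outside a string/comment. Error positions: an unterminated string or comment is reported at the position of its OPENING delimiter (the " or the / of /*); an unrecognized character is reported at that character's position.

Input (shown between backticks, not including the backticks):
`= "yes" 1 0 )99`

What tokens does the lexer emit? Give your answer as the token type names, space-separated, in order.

Answer: EQ STR NUM NUM RPAREN NUM

Derivation:
pos=0: emit EQ '='
pos=2: enter STRING mode
pos=2: emit STR "yes" (now at pos=7)
pos=8: emit NUM '1' (now at pos=9)
pos=10: emit NUM '0' (now at pos=11)
pos=12: emit RPAREN ')'
pos=13: emit NUM '99' (now at pos=15)
DONE. 6 tokens: [EQ, STR, NUM, NUM, RPAREN, NUM]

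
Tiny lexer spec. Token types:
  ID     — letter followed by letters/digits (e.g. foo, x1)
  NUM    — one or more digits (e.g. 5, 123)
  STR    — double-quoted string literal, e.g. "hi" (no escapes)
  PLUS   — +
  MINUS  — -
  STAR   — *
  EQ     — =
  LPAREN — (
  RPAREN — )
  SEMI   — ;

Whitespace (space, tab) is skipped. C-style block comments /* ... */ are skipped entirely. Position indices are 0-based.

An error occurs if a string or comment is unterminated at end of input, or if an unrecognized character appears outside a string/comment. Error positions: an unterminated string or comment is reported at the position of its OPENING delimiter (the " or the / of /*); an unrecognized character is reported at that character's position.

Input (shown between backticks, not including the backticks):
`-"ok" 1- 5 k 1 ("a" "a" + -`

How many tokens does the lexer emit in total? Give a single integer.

pos=0: emit MINUS '-'
pos=1: enter STRING mode
pos=1: emit STR "ok" (now at pos=5)
pos=6: emit NUM '1' (now at pos=7)
pos=7: emit MINUS '-'
pos=9: emit NUM '5' (now at pos=10)
pos=11: emit ID 'k' (now at pos=12)
pos=13: emit NUM '1' (now at pos=14)
pos=15: emit LPAREN '('
pos=16: enter STRING mode
pos=16: emit STR "a" (now at pos=19)
pos=20: enter STRING mode
pos=20: emit STR "a" (now at pos=23)
pos=24: emit PLUS '+'
pos=26: emit MINUS '-'
DONE. 12 tokens: [MINUS, STR, NUM, MINUS, NUM, ID, NUM, LPAREN, STR, STR, PLUS, MINUS]

Answer: 12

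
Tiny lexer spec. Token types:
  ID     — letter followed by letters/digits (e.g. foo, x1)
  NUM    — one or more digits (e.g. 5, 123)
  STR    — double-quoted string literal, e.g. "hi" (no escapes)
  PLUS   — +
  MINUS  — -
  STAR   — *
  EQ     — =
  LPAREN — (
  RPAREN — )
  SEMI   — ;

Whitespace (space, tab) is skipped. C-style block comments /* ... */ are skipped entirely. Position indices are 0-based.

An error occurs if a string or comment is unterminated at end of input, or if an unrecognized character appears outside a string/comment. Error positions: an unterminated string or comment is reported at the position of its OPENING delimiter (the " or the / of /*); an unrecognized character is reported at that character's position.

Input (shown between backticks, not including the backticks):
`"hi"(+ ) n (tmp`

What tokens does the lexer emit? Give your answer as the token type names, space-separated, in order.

pos=0: enter STRING mode
pos=0: emit STR "hi" (now at pos=4)
pos=4: emit LPAREN '('
pos=5: emit PLUS '+'
pos=7: emit RPAREN ')'
pos=9: emit ID 'n' (now at pos=10)
pos=11: emit LPAREN '('
pos=12: emit ID 'tmp' (now at pos=15)
DONE. 7 tokens: [STR, LPAREN, PLUS, RPAREN, ID, LPAREN, ID]

Answer: STR LPAREN PLUS RPAREN ID LPAREN ID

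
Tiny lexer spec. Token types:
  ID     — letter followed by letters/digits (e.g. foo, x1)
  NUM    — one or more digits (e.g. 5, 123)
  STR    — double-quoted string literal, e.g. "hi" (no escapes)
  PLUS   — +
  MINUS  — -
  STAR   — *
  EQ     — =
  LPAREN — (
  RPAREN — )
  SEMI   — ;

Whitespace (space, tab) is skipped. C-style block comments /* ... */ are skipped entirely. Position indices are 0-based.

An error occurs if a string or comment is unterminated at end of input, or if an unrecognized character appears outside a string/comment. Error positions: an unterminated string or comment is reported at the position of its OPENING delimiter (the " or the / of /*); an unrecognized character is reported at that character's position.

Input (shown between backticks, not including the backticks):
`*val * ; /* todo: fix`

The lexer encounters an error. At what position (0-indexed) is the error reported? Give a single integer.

pos=0: emit STAR '*'
pos=1: emit ID 'val' (now at pos=4)
pos=5: emit STAR '*'
pos=7: emit SEMI ';'
pos=9: enter COMMENT mode (saw '/*')
pos=9: ERROR — unterminated comment (reached EOF)

Answer: 9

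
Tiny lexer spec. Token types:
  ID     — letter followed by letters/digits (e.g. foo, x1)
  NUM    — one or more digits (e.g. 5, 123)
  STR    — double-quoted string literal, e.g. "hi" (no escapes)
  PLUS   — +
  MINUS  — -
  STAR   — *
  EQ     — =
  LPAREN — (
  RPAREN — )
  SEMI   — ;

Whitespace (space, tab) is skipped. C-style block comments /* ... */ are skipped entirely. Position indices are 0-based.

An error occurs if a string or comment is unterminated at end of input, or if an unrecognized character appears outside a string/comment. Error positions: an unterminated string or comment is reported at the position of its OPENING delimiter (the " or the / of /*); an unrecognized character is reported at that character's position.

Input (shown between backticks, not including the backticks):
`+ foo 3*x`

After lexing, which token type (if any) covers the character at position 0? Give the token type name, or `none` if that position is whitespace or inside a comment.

pos=0: emit PLUS '+'
pos=2: emit ID 'foo' (now at pos=5)
pos=6: emit NUM '3' (now at pos=7)
pos=7: emit STAR '*'
pos=8: emit ID 'x' (now at pos=9)
DONE. 5 tokens: [PLUS, ID, NUM, STAR, ID]
Position 0: char is '+' -> PLUS

Answer: PLUS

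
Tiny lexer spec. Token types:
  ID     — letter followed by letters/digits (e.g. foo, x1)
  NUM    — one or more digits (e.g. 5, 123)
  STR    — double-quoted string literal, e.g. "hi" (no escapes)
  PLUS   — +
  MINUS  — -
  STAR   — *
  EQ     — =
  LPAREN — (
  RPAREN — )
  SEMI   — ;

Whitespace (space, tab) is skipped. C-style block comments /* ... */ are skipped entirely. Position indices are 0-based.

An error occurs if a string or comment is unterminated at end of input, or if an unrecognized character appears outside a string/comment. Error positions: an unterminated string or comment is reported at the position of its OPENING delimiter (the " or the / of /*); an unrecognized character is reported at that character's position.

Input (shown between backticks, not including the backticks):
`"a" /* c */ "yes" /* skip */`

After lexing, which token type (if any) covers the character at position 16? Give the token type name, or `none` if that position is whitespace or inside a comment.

Answer: STR

Derivation:
pos=0: enter STRING mode
pos=0: emit STR "a" (now at pos=3)
pos=4: enter COMMENT mode (saw '/*')
exit COMMENT mode (now at pos=11)
pos=12: enter STRING mode
pos=12: emit STR "yes" (now at pos=17)
pos=18: enter COMMENT mode (saw '/*')
exit COMMENT mode (now at pos=28)
DONE. 2 tokens: [STR, STR]
Position 16: char is '"' -> STR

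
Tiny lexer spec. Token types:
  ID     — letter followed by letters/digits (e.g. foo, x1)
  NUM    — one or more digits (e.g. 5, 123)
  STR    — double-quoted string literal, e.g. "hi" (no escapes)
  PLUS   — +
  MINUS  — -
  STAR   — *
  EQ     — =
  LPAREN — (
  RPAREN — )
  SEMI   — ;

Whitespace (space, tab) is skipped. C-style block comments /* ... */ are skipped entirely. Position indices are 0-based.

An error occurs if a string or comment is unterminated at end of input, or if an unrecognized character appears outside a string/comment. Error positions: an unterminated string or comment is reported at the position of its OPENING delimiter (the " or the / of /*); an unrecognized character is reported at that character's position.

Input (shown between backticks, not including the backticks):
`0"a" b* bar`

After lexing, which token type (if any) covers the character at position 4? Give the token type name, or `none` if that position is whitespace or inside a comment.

pos=0: emit NUM '0' (now at pos=1)
pos=1: enter STRING mode
pos=1: emit STR "a" (now at pos=4)
pos=5: emit ID 'b' (now at pos=6)
pos=6: emit STAR '*'
pos=8: emit ID 'bar' (now at pos=11)
DONE. 5 tokens: [NUM, STR, ID, STAR, ID]
Position 4: char is ' ' -> none

Answer: none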